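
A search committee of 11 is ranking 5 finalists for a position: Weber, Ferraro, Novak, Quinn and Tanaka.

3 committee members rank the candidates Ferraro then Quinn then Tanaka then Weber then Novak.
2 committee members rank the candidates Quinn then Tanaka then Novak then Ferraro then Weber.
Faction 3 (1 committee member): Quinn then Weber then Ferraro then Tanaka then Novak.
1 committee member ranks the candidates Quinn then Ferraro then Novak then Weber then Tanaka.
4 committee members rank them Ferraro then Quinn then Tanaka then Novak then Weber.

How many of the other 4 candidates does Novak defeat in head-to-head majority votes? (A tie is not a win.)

Novak against each rival (11 committee members):
Novak vs Weber: Novak preferred on 2+1+4 = 7 ballots; Novak wins 7–4.
Novak–Ferraro: Ferraro 9–2.
Novak vs Quinn: 0 to 11, Quinn.
Novak vs Tanaka: 1 for Novak, 10 for Tanaka — Tanaka by 10–1.
Novak beats Weber; loses to Ferraro, Quinn, Tanaka — 1 pairwise win.

1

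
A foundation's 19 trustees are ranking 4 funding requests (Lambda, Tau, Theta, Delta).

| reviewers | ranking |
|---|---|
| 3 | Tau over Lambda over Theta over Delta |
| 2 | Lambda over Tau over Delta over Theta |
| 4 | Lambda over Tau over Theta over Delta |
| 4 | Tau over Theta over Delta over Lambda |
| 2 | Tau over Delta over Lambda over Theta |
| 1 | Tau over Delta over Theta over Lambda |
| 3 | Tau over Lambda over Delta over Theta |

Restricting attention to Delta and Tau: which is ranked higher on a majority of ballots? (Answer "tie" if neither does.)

Tau

No ballot ranks Delta above Tau: 0.
Ballots ranking Tau above Delta: 19 − 0 = 19.
Tau wins the head-to-head 19–0.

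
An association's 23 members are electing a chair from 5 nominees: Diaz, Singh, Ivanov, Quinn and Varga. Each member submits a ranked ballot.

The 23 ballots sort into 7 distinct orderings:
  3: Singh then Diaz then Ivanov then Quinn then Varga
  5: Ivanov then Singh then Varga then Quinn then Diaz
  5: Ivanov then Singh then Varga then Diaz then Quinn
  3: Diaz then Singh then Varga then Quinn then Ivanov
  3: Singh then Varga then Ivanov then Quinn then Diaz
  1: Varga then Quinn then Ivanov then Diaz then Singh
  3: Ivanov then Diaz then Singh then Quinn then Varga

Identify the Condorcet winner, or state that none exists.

Head-to-head results (23 voters):
Diaz vs Singh: Singh, 16–7.
Diaz–Ivanov: Ivanov 17–6.
Diaz vs Quinn: Diaz wins 14–9.
Diaz vs Varga: Varga wins 14–9.
Singh vs Ivanov: Ivanov, 14–9.
Singh–Quinn: Singh 22–1.
Singh–Varga: Singh 22–1.
Ivanov vs Quinn: Ivanov, 19–4.
Ivanov vs Varga: Ivanov, 16–7.
Quinn vs Varga: Varga, 17–6.
Only Ivanov has no losses; Ivanov is the Condorcet winner.

Ivanov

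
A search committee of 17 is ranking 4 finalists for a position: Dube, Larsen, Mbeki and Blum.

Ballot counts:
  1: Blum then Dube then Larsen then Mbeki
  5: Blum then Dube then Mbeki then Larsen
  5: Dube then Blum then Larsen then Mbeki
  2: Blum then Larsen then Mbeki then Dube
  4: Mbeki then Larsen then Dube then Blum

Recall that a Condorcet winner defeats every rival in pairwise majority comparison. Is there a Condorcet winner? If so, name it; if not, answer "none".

Dube

Head-to-head results (17 committee members):
Dube–Larsen: Dube 11–6.
Dube–Mbeki: Dube 11–6.
Dube vs Blum: Dube, 9–8.
Larsen–Mbeki: Mbeki 9–8.
Larsen vs Blum: Blum wins 13–4.
Mbeki–Blum: Blum 13–4.
Dube wins every pairwise contest, so Dube is the Condorcet winner.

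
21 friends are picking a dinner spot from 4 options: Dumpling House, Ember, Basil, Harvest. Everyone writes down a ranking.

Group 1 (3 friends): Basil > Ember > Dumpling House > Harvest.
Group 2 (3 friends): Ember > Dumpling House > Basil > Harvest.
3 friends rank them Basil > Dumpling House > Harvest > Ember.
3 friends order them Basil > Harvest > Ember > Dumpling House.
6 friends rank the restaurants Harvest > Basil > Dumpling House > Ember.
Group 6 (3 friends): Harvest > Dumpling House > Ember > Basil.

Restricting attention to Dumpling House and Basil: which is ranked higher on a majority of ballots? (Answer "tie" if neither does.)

Ballots ranking Dumpling House above Basil: 3 + 3 = 6.
Ballots ranking Basil above Dumpling House: 21 − 6 = 15.
Basil wins the head-to-head 15–6.

Basil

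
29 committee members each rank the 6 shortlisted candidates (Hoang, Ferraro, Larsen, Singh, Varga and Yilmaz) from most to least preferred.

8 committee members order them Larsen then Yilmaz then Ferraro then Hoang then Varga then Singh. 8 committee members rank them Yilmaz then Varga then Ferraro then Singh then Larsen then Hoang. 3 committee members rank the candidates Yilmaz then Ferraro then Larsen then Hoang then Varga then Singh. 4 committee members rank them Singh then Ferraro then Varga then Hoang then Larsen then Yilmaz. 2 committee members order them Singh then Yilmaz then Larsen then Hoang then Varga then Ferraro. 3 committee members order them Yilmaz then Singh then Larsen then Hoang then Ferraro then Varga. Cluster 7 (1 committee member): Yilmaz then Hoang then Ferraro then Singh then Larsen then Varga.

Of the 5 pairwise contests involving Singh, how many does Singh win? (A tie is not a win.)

Singh against each rival (29 committee members):
Singh vs Hoang: 8+4+2+3 = 17 for Singh, 12 for Hoang — Singh by 17–12.
Singh vs Ferraro: Ferraro wins 20–9.
Singh vs Larsen: Singh is ranked higher on 8+4+2+3+1 = 18 ballots, Larsen on 11. Singh wins 18–11.
Singh vs Varga: Singh is ranked higher on 4+2+3+1 = 10 ballots, Varga on 19. Varga wins 19–10.
Singh vs Yilmaz: Yilmaz, 23–6.
Singh beats Hoang, Larsen; loses to Ferraro, Varga, Yilmaz — 2 pairwise wins.

2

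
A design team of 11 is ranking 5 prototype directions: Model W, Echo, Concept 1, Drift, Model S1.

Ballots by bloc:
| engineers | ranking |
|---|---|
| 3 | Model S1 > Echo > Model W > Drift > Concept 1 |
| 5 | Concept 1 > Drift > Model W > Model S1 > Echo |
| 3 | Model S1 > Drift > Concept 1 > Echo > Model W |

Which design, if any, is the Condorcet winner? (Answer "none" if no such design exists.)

Model S1

Head-to-head results (11 engineers):
Model W vs Echo: Echo, 6–5.
Model W vs Concept 1: Model W is ranked higher on 3 ballots, Concept 1 on 8. Concept 1 wins 8–3.
Model W vs Drift: Drift wins 8–3.
Model W vs Model S1: 5 for Model W, 6 for Model S1 — Model S1 by 6–5.
Echo vs Concept 1: Concept 1, 8–3.
Echo vs Drift: Drift wins 8–3.
Echo vs Model S1: Model S1, 11–0.
Concept 1 vs Drift: Drift wins 6–5.
Concept 1 vs Model S1: 5 for Concept 1, 6 for Model S1 — Model S1 by 6–5.
Drift vs Model S1: 5 for Drift, 6 for Model S1 — Model S1 by 6–5.
Only Model S1 has no losses; Model S1 is the Condorcet winner.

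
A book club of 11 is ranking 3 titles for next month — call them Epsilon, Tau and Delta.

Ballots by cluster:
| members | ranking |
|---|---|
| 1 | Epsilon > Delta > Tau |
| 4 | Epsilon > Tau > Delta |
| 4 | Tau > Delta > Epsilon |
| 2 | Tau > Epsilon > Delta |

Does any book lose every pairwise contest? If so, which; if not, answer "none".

Delta

Head-to-head results (11 members):
Epsilon vs Tau: Epsilon preferred on 1+4 = 5 ballots; Tau wins 6–5.
Epsilon vs Delta: Epsilon, 7–4.
Tau vs Delta: Tau wins 10–1.
Delta loses to every other book — it is the Condorcet loser.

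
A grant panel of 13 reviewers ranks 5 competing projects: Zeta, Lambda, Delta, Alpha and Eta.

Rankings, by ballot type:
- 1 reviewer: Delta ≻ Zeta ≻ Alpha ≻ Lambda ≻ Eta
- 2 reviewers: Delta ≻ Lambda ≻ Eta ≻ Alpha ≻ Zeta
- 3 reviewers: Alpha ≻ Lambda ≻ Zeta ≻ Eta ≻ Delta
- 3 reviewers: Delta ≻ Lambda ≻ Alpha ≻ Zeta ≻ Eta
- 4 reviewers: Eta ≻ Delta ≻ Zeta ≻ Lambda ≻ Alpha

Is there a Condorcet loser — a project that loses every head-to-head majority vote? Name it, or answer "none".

Head-to-head results (13 reviewers):
Zeta vs Lambda: Lambda, 8–5.
Zeta vs Delta: Delta, 10–3.
Zeta vs Alpha: Alpha, 8–5.
Zeta vs Eta: Zeta wins 7–6.
Lambda vs Delta: 3 for Lambda, 10 for Delta — Delta by 10–3.
Lambda vs Alpha: Lambda preferred on 2+3+4 = 9 ballots; Lambda wins 9–4.
Lambda vs Eta: Lambda is ranked higher on 1+2+3+3 = 9 ballots, Eta on 4. Lambda wins 9–4.
Delta vs Alpha: Delta is ranked higher on 1+2+3+4 = 10 ballots, Alpha on 3. Delta wins 10–3.
Delta vs Eta: Eta, 7–6.
Alpha vs Eta: Alpha, 7–6.
Each project has at least one pairwise win (Zeta beats Eta; Lambda beats Zeta; Delta beats Zeta; Alpha beats Zeta; Eta beats Delta) — no Condorcet loser.

none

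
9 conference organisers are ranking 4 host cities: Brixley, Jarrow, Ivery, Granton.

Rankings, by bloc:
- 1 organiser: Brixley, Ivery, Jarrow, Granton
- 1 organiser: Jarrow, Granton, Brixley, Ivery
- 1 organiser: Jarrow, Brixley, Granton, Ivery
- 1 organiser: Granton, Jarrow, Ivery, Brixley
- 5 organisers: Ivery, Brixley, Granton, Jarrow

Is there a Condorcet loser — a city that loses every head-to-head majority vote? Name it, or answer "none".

Head-to-head results (9 organisers):
Brixley vs Jarrow: Brixley preferred on 1+5 = 6 ballots; Brixley wins 6–3.
Brixley vs Ivery: 3 to 6, Ivery.
Brixley vs Granton: Brixley wins 7–2.
Jarrow vs Ivery: Ivery, 6–3.
Jarrow vs Granton: 1+1+1 = 3 for Jarrow, 6 for Granton — Granton by 6–3.
Ivery vs Granton: Ivery is ranked higher on 1+5 = 6 ballots, Granton on 3. Ivery wins 6–3.
Jarrow loses to every other city — it is the Condorcet loser.

Jarrow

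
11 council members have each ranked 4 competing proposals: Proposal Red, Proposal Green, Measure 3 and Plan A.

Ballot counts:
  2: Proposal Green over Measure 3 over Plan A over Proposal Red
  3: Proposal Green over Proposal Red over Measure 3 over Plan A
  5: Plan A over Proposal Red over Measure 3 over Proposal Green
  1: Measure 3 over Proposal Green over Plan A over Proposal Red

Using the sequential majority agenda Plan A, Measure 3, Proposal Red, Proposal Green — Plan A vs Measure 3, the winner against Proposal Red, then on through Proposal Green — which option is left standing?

Round 1: Plan A vs Measure 3 — 5–6, Measure 3 advances.
Round 2: Measure 3 vs Proposal Red — 3–8, Proposal Red advances.
Round 3: Proposal Red vs Proposal Green — 5–6, Proposal Green advances.
Proposal Green survives the agenda.

Proposal Green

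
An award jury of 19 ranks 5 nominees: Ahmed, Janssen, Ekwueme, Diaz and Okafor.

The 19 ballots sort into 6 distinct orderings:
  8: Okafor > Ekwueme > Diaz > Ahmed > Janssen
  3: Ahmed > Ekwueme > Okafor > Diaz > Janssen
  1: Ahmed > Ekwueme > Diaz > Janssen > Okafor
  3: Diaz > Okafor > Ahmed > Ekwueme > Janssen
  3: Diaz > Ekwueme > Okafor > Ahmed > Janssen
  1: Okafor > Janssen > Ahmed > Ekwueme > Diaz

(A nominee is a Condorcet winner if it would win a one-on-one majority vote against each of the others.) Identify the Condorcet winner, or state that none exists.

Okafor

Pairwise majorities:
Ahmed vs Janssen: Ahmed, 18–1.
Ahmed–Ekwueme: Ekwueme 11–8.
Ahmed vs Diaz: Diaz wins 14–5.
Ahmed–Okafor: Okafor 15–4.
Janssen vs Ekwueme: Ekwueme, 18–1.
Janssen–Diaz: Diaz 18–1.
Janssen vs Okafor: Okafor wins 18–1.
Ekwueme vs Diaz: Ekwueme wins 13–6.
Ekwueme vs Okafor: Okafor, 12–7.
Diaz vs Okafor: Okafor, 12–7.
Okafor defeats every rival head-to-head and is the Condorcet winner.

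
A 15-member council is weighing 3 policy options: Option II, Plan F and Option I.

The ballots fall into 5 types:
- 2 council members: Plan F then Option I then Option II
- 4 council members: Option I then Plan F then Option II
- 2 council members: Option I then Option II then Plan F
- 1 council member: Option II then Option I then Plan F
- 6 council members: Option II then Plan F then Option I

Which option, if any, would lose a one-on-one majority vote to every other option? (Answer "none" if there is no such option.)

Pairwise majorities:
Option II vs Plan F: Option II, 9–6.
Option II vs Option I: 1+6 = 7 for Option II, 8 for Option I — Option I by 8–7.
Plan F vs Option I: Plan F, 8–7.
No option is winless: Option II beats Plan F; Plan F beats Option I; Option I beats Option II. There is no Condorcet loser.

none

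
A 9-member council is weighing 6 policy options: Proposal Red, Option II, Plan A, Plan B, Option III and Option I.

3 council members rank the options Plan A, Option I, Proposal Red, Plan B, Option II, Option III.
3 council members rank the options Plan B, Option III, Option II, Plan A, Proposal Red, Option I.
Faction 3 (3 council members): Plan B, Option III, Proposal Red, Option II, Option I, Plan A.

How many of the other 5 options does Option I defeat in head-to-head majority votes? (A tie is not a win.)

Option I against each rival (9 council members):
Option I vs Proposal Red: Option I preferred on 3 ballots; Proposal Red wins 6–3.
Option I vs Option II: 3 for Option I, 6 for Option II — Option II by 6–3.
Option I vs Plan A: 3 to 6, Plan A.
Option I vs Plan B: Option I preferred on 3 ballots; Plan B wins 6–3.
Option I–Option III: Option III 6–3.
Option I beats no one; loses to Proposal Red, Option II, Plan A, Plan B, Option III — 0 pairwise wins.

0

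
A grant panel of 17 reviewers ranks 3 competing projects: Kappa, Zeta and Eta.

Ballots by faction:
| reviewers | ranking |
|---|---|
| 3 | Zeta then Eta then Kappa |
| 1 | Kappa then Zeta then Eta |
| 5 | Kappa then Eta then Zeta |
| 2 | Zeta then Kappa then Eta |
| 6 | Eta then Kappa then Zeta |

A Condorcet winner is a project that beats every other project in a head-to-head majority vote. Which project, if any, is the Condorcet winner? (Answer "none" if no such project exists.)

Check each pair by majority over 17 ballots:
Kappa–Zeta: Kappa 12–5.
Kappa vs Eta: Eta wins 9–8.
Zeta vs Eta: Eta wins 11–6.
Eta wins every pairwise contest, so Eta is the Condorcet winner.

Eta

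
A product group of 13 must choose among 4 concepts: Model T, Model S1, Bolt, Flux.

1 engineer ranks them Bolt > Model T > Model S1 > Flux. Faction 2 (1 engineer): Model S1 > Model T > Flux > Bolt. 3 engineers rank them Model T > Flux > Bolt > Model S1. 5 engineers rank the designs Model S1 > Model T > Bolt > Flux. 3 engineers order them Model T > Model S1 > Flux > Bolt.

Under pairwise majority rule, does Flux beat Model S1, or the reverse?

Model S1

Ballots ranking Flux above Model S1: 3.
Ballots ranking Model S1 above Flux: 13 − 3 = 10.
Model S1 wins the head-to-head 10–3.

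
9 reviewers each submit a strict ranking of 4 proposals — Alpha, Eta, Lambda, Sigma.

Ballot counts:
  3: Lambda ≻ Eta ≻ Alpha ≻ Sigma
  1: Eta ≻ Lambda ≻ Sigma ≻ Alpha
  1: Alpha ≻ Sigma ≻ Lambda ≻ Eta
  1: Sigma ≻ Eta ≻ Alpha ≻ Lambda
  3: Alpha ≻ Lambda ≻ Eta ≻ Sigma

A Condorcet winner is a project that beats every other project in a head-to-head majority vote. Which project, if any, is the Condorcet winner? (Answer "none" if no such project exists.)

none

Pairwise majorities:
Alpha–Eta: Eta 5–4.
Alpha–Lambda: Alpha 5–4.
Alpha vs Sigma: Alpha, 7–2.
Eta–Lambda: Lambda 7–2.
Eta–Sigma: Eta 7–2.
Lambda vs Sigma: Lambda wins 7–2.
Every project loses at least once (Alpha loses to Eta; Eta loses to Lambda; Lambda loses to Alpha; Sigma loses to Alpha). The majority relation contains the cycle Alpha → Lambda → Eta → Alpha, so there is no Condorcet winner.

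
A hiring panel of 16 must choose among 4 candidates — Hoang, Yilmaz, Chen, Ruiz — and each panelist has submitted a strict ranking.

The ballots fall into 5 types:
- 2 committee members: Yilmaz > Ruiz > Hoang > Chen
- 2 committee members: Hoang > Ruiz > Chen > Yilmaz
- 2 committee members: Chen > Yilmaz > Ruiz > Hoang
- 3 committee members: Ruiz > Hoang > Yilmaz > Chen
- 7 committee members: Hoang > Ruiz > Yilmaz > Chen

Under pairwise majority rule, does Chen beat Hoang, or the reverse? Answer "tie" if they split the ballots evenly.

Hoang

Ballots ranking Chen above Hoang: 2.
Ballots ranking Hoang above Chen: 16 − 2 = 14.
Hoang wins the head-to-head 14–2.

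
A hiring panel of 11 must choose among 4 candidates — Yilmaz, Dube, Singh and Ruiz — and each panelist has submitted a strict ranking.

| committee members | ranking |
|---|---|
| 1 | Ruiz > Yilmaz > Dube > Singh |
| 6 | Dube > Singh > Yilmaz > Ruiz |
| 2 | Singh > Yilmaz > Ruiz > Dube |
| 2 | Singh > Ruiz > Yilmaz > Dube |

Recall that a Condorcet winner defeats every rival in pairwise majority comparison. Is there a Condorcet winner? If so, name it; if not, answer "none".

Check each pair by majority over 11 ballots:
Yilmaz vs Dube: Dube wins 6–5.
Yilmaz–Singh: Singh 10–1.
Yilmaz vs Ruiz: 8 to 3, Yilmaz.
Dube vs Singh: Dube wins 7–4.
Dube vs Ruiz: Dube wins 6–5.
Singh vs Ruiz: 6+2+2 = 10 for Singh, 1 for Ruiz — Singh by 10–1.
Dube wins every pairwise contest, so Dube is the Condorcet winner.

Dube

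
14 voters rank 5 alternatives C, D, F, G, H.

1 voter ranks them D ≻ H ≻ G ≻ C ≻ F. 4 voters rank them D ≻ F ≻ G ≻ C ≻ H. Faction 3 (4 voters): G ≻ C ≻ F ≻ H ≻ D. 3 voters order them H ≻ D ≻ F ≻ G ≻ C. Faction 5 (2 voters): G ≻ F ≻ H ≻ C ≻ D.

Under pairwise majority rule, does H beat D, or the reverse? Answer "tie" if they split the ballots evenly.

H

Ballots ranking H above D: 4 + 3 + 2 = 9.
Ballots ranking D above H: 14 − 9 = 5.
H wins the head-to-head 9–5.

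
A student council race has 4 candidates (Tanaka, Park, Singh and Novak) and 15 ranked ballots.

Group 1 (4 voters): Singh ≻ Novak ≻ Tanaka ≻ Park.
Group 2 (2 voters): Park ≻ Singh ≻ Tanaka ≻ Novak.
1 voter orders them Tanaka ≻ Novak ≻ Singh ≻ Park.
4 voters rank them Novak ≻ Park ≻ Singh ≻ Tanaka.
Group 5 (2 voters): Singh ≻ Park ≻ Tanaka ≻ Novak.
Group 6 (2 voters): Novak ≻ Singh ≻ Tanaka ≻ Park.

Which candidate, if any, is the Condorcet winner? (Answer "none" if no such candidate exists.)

Singh

Pairwise majorities:
Tanaka vs Park: Park, 8–7.
Tanaka vs Singh: Singh wins 14–1.
Tanaka vs Novak: Novak, 10–5.
Park vs Singh: Singh wins 9–6.
Park vs Novak: Novak, 11–4.
Singh–Novak: Singh 8–7.
Singh defeats every rival head-to-head and is the Condorcet winner.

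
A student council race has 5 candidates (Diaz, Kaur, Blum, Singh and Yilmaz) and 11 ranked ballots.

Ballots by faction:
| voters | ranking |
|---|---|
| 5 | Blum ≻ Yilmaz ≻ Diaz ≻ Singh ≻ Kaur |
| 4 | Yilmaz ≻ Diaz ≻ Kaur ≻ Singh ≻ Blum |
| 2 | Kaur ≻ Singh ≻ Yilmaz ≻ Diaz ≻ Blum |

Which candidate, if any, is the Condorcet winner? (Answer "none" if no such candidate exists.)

Yilmaz

Pairwise majorities:
Diaz vs Kaur: 5+4 = 9 for Diaz, 2 for Kaur — Diaz by 9–2.
Diaz vs Blum: 6 to 5, Diaz.
Diaz vs Singh: Diaz preferred on 5+4 = 9 ballots; Diaz wins 9–2.
Diaz vs Yilmaz: 0 for Diaz, 11 for Yilmaz — Yilmaz by 11–0.
Kaur vs Blum: Kaur is ranked higher on 4+2 = 6 ballots, Blum on 5. Kaur wins 6–5.
Kaur vs Singh: Kaur is ranked higher on 4+2 = 6 ballots, Singh on 5. Kaur wins 6–5.
Kaur vs Yilmaz: 2 to 9, Yilmaz.
Blum vs Singh: Blum is ranked higher on 5 ballots, Singh on 6. Singh wins 6–5.
Blum vs Yilmaz: Blum preferred on 5 ballots; Yilmaz wins 6–5.
Singh vs Yilmaz: 2 for Singh, 9 for Yilmaz — Yilmaz by 9–2.
Yilmaz defeats every rival head-to-head and is the Condorcet winner.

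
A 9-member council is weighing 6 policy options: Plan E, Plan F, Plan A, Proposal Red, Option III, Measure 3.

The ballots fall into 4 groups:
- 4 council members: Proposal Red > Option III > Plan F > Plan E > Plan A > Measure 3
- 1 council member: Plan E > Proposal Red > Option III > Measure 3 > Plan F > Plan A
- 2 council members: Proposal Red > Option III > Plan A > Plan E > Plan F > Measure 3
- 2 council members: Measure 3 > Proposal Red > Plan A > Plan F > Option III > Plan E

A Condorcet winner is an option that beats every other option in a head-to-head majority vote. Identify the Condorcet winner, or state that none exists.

Check each pair by majority over 9 ballots:
Plan E vs Plan F: 3 to 6, Plan F.
Plan E vs Plan A: 4+1 = 5 for Plan E, 4 for Plan A — Plan E by 5–4.
Plan E vs Proposal Red: Plan E is ranked higher on 1 ballot, Proposal Red on 8. Proposal Red wins 8–1.
Plan E vs Option III: 1 to 8, Option III.
Plan E vs Measure 3: Plan E is ranked higher on 4+1+2 = 7 ballots, Measure 3 on 2. Plan E wins 7–2.
Plan F vs Plan A: Plan F preferred on 4+1 = 5 ballots; Plan F wins 5–4.
Plan F vs Proposal Red: 0 for Plan F, 9 for Proposal Red — Proposal Red by 9–0.
Plan F vs Option III: Plan F is ranked higher on 2 ballots, Option III on 7. Option III wins 7–2.
Plan F vs Measure 3: 4+2 = 6 for Plan F, 3 for Measure 3 — Plan F by 6–3.
Plan A vs Proposal Red: 0 for Plan A, 9 for Proposal Red — Proposal Red by 9–0.
Plan A vs Option III: Plan A is ranked higher on 2 ballots, Option III on 7. Option III wins 7–2.
Plan A vs Measure 3: 4+2 = 6 for Plan A, 3 for Measure 3 — Plan A by 6–3.
Proposal Red vs Option III: 4+1+2+2 = 9 for Proposal Red, 0 for Option III — Proposal Red by 9–0.
Proposal Red vs Measure 3: 4+1+2 = 7 for Proposal Red, 2 for Measure 3 — Proposal Red by 7–2.
Option III vs Measure 3: 4+1+2 = 7 for Option III, 2 for Measure 3 — Option III by 7–2.
Proposal Red beats each of Plan E, Plan F, Plan A, Option III, Measure 3 — Proposal Red is the Condorcet winner.

Proposal Red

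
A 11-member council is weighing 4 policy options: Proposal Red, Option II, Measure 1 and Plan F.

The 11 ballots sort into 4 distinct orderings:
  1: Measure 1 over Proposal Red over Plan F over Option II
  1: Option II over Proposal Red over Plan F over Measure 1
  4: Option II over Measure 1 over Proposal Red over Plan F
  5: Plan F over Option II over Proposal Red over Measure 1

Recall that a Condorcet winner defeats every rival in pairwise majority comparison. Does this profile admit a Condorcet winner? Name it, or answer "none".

Head-to-head results (11 council members):
Proposal Red vs Option II: Proposal Red preferred on 1 ballot; Option II wins 10–1.
Proposal Red vs Measure 1: Proposal Red is ranked higher on 1+5 = 6 ballots, Measure 1 on 5. Proposal Red wins 6–5.
Proposal Red vs Plan F: Proposal Red is ranked higher on 1+1+4 = 6 ballots, Plan F on 5. Proposal Red wins 6–5.
Option II vs Measure 1: Option II is ranked higher on 1+4+5 = 10 ballots, Measure 1 on 1. Option II wins 10–1.
Option II vs Plan F: Option II is ranked higher on 1+4 = 5 ballots, Plan F on 6. Plan F wins 6–5.
Measure 1 vs Plan F: 1+4 = 5 for Measure 1, 6 for Plan F — Plan F by 6–5.
Every option loses at least once (Proposal Red loses to Option II; Option II loses to Plan F; Measure 1 loses to Proposal Red; Plan F loses to Proposal Red). The majority relation contains the cycle Proposal Red → Plan F → Option II → Proposal Red, so there is no Condorcet winner.

none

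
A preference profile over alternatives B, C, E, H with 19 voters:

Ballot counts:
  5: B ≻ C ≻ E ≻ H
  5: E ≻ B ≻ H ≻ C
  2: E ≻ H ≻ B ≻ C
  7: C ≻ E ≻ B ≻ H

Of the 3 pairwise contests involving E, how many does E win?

E against each rival (19 voters):
E vs B: E, 14–5.
E vs C: C, 12–7.
E vs H: E preferred on 5+5+2+7 = 19 ballots; E wins 19–0.
E beats B, H; loses to C — 2 pairwise wins.

2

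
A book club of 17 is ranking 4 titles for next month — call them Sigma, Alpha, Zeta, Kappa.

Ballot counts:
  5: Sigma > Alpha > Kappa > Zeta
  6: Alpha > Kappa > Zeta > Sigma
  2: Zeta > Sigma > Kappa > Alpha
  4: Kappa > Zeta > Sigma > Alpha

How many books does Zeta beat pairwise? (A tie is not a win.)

Zeta against each rival (17 members):
Zeta vs Sigma: Zeta, 12–5.
Zeta vs Alpha: Zeta preferred on 2+4 = 6 ballots; Alpha wins 11–6.
Zeta vs Kappa: 2 for Zeta, 15 for Kappa — Kappa by 15–2.
Zeta beats Sigma; loses to Alpha, Kappa — 1 pairwise win.

1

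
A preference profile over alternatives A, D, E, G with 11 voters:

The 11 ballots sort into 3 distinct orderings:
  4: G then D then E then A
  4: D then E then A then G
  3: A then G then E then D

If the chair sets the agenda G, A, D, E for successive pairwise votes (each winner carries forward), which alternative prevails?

Round 1: G vs A — 4–7, A advances.
Round 2: A vs D — 3–8, D advances.
Round 3: D vs E — 8–3, D advances.
D survives the agenda.

D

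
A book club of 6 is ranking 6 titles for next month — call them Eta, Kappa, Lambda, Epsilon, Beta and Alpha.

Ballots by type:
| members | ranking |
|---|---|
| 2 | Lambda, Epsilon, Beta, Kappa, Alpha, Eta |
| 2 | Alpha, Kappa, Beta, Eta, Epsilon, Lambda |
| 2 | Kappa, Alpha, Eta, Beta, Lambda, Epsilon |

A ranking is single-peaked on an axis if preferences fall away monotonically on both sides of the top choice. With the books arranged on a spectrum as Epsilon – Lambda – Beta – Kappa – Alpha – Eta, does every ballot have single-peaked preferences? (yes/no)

Axis positions: Epsilon=1, Lambda=2, Beta=3, Kappa=4, Alpha=5, Eta=6.
Type 1 (peak Lambda at position 2): ranking walks positions 2-1-3-4-5-6, expanding outward from the peak — single-peaked.
Type 2: ranking walks positions 5-4-3-6-1-2; Epsilon is ranked above Lambda even though Lambda lies between Epsilon and the peak Alpha on the axis — preferences dip and rise again. Not single-peaked.
Type 3 (peak Kappa at position 4): ranking walks positions 4-5-6-3-2-1, expanding outward from the peak — single-peaked.
Type 2 violates single-peakedness, so the profile is not single-peaked on this axis.

no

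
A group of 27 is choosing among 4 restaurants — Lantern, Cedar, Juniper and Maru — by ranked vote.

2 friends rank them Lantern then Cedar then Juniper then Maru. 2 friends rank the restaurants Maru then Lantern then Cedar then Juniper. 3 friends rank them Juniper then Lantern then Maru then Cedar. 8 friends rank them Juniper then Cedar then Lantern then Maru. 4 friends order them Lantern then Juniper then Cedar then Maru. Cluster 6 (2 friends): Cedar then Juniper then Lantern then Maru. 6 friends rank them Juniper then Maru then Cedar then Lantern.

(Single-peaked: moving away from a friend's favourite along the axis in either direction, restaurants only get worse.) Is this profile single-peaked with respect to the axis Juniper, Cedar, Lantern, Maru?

Axis positions: Juniper=1, Cedar=2, Lantern=3, Maru=4.
Cluster 1 (peak Lantern at position 3): ranking walks positions 3-2-1-4, expanding outward from the peak — single-peaked.
Cluster 2 (peak Maru at position 4): ranking walks positions 4-3-2-1, expanding outward from the peak — single-peaked.
Cluster 3: ranking walks positions 1-3-4-2; Lantern is ranked above Cedar even though Cedar lies between Lantern and the peak Juniper on the axis — preferences dip and rise again. Not single-peaked.
Cluster 4 (peak Juniper at position 1): ranking walks positions 1-2-3-4, expanding outward from the peak — single-peaked.
Cluster 5: ranking walks positions 3-1-2-4; Juniper is ranked above Cedar even though Cedar lies between Juniper and the peak Lantern on the axis — preferences dip and rise again. Not single-peaked.
Cluster 6 (peak Cedar at position 2): ranking walks positions 2-1-3-4, expanding outward from the peak — single-peaked.
Cluster 7: ranking walks positions 1-4-2-3; Maru is ranked above Cedar even though Cedar lies between Maru and the peak Juniper on the axis — preferences dip and rise again. Not single-peaked.
Cluster 3 violates single-peakedness, so the profile is not single-peaked on this axis.

no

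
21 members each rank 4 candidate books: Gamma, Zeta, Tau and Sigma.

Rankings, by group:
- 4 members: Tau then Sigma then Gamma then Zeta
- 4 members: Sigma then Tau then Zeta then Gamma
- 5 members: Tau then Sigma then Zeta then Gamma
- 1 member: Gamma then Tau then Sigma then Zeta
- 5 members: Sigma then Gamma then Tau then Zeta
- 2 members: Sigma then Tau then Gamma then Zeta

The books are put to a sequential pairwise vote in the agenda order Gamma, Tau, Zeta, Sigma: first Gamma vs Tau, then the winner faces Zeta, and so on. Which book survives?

Round 1: Gamma vs Tau — 6–15, Tau advances.
Round 2: Tau vs Zeta — 21–0, Tau advances.
Round 3: Tau vs Sigma — 10–11, Sigma advances.
The agenda winner is Sigma.

Sigma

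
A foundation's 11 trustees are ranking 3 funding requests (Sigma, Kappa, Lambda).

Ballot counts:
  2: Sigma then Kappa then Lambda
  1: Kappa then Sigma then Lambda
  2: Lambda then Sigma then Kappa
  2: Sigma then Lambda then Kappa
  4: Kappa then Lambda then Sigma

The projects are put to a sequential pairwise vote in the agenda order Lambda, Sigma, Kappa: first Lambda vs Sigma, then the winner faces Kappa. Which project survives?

Kappa

Round 1: Lambda vs Sigma — 6–5, Lambda advances.
Round 2: Lambda vs Kappa — 4–7, Kappa advances.
The agenda winner is Kappa.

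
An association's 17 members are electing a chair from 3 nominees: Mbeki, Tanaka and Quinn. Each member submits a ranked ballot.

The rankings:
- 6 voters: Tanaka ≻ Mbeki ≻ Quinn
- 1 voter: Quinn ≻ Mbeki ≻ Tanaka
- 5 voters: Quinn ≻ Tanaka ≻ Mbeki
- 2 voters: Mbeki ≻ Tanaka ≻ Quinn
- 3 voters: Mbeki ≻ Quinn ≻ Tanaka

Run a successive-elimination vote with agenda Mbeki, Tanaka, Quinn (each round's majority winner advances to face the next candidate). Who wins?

Round 1: Mbeki vs Tanaka — 6–11, Tanaka advances.
Round 2: Tanaka vs Quinn — 8–9, Quinn advances.
Quinn survives the agenda.

Quinn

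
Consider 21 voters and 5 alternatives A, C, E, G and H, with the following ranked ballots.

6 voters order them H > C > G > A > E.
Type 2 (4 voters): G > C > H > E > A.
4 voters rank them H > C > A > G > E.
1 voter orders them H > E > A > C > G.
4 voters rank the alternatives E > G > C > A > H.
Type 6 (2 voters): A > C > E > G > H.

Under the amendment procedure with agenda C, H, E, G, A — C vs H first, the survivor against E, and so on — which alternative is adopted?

H

Round 1: C vs H — 10–11, H advances.
Round 2: H vs E — 15–6, H advances.
Round 3: H vs G — 11–10, H advances.
Round 4: H vs A — 15–6, H advances.
The agenda winner is H.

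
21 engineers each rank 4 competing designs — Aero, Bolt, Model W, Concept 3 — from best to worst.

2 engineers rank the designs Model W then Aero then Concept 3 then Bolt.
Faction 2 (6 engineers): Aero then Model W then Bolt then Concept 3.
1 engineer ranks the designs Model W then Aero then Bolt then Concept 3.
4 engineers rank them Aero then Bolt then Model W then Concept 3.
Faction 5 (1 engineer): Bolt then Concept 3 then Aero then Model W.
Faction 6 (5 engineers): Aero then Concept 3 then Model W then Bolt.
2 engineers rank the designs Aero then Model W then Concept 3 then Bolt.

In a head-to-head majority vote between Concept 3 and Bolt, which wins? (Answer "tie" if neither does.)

Ballots ranking Concept 3 above Bolt: 2 + 5 + 2 = 9.
Ballots ranking Bolt above Concept 3: 21 − 9 = 12.
Bolt wins the head-to-head 12–9.

Bolt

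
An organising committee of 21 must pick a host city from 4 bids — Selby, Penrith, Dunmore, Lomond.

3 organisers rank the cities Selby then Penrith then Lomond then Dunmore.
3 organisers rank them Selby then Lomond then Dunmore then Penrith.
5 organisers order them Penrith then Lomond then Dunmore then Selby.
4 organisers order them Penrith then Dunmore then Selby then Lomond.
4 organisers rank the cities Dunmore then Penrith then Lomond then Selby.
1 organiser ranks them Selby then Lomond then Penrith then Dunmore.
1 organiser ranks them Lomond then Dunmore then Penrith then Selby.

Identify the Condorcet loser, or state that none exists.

Head-to-head results (21 organisers):
Selby vs Penrith: 3+3+1 = 7 for Selby, 14 for Penrith — Penrith by 14–7.
Selby vs Dunmore: Dunmore wins 14–7.
Selby–Lomond: Selby 11–10.
Penrith vs Dunmore: 3+5+4+1 = 13 for Penrith, 8 for Dunmore — Penrith by 13–8.
Penrith vs Lomond: 16 to 5, Penrith.
Dunmore vs Lomond: 8 to 13, Lomond.
Every city wins at least one matchup (Selby beats Lomond; Penrith beats Selby; Dunmore beats Selby; Lomond beats Dunmore), so there is no Condorcet loser.

none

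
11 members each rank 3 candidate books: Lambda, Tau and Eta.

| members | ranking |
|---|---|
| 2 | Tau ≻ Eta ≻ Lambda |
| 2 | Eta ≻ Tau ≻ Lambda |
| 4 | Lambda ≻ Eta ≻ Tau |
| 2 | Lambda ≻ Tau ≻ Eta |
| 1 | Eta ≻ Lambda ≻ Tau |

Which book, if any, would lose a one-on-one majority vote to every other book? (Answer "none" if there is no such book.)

Pairwise majorities:
Lambda vs Tau: Lambda wins 7–4.
Lambda vs Eta: Lambda is ranked higher on 4+2 = 6 ballots, Eta on 5. Lambda wins 6–5.
Tau vs Eta: Eta, 7–4.
Only Tau has no wins; Tau is the Condorcet loser.

Tau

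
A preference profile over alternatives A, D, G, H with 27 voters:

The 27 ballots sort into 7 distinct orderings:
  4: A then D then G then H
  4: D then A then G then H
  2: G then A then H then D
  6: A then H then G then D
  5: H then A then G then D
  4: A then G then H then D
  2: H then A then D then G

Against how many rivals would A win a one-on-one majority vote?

A against each rival (27 voters):
A vs D: 4+2+6+5+4+2 = 23 for A, 4 for D — A by 23–4.
A–G: A 25–2.
A vs H: A preferred on 4+4+2+6+4 = 20 ballots; A wins 20–7.
A beats D, G, H — 3 pairwise wins.

3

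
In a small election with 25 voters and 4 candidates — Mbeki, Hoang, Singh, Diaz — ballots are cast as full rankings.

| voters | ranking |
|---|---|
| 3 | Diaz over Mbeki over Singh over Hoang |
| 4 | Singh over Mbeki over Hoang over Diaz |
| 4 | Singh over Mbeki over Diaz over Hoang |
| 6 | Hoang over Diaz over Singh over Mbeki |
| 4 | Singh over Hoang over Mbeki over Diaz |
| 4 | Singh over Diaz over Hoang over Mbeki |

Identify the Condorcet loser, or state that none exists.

Mbeki

Pairwise majorities:
Mbeki vs Hoang: Hoang, 14–11.
Mbeki vs Singh: 3 for Mbeki, 22 for Singh — Singh by 22–3.
Mbeki vs Diaz: Diaz, 13–12.
Hoang vs Singh: 6 for Hoang, 19 for Singh — Singh by 19–6.
Hoang vs Diaz: 14 to 11, Hoang.
Singh vs Diaz: Singh preferred on 4+4+4+4 = 16 ballots; Singh wins 16–9.
Mbeki is beaten in every head-to-head and is the Condorcet loser.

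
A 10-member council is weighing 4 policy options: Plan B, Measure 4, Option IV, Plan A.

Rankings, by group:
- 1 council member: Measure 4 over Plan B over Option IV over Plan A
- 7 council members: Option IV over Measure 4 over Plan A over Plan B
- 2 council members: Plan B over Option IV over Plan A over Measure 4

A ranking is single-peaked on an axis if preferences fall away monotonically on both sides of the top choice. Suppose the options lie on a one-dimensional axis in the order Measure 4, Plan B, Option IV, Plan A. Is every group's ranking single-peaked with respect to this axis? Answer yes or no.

no

Axis positions: Measure 4=1, Plan B=2, Option IV=3, Plan A=4.
Group 1 (peak Measure 4 at position 1): ranking walks positions 1-2-3-4, expanding outward from the peak — single-peaked.
Group 2: ranking walks positions 3-1-4-2; Measure 4 is ranked above Plan B even though Plan B lies between Measure 4 and the peak Option IV on the axis — preferences dip and rise again. Not single-peaked.
Group 3 (peak Plan B at position 2): ranking walks positions 2-3-4-1, expanding outward from the peak — single-peaked.
Group 2 violates single-peakedness, so the profile is not single-peaked on this axis.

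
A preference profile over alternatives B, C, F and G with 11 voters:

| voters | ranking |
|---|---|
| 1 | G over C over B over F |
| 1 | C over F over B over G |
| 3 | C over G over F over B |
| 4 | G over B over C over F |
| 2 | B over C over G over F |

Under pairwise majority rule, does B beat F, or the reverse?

B

Ballots ranking B above F: 1 + 4 + 2 = 7.
Ballots ranking F above B: 11 − 7 = 4.
B wins the head-to-head 7–4.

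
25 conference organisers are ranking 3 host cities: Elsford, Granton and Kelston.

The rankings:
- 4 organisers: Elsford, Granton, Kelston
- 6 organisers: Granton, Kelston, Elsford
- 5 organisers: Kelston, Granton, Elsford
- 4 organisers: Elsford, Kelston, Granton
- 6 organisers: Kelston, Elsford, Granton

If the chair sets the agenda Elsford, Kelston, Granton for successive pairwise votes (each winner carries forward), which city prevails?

Kelston

Round 1: Elsford vs Kelston — 8–17, Kelston advances.
Round 2: Kelston vs Granton — 15–10, Kelston advances.
The agenda winner is Kelston.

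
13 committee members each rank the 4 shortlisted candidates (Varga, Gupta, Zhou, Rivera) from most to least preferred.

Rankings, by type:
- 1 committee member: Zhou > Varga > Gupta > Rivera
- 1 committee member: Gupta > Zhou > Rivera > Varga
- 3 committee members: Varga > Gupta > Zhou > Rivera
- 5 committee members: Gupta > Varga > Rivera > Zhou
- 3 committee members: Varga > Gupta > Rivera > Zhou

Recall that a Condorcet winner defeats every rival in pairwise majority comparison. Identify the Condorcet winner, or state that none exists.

Varga

Head-to-head results (13 committee members):
Varga vs Gupta: Varga preferred on 1+3+3 = 7 ballots; Varga wins 7–6.
Varga vs Zhou: 11 to 2, Varga.
Varga vs Rivera: Varga preferred on 1+3+5+3 = 12 ballots; Varga wins 12–1.
Gupta vs Zhou: 1+3+5+3 = 12 for Gupta, 1 for Zhou — Gupta by 12–1.
Gupta vs Rivera: 13 to 0, Gupta.
Zhou vs Rivera: 1+1+3 = 5 for Zhou, 8 for Rivera — Rivera by 8–5.
Varga wins every pairwise contest, so Varga is the Condorcet winner.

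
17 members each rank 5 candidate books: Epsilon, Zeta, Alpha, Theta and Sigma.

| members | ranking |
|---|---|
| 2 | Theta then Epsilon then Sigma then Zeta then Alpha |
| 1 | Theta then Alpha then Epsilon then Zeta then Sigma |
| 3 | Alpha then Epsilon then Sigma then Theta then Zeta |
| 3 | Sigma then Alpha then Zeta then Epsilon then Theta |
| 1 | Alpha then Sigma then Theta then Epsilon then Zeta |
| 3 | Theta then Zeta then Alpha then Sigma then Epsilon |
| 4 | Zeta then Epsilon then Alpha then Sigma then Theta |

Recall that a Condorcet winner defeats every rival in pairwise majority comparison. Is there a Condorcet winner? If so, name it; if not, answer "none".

Head-to-head results (17 members):
Epsilon–Zeta: Zeta 10–7.
Epsilon–Alpha: Alpha 11–6.
Epsilon–Theta: Epsilon 10–7.
Epsilon vs Sigma: Epsilon, 10–7.
Zeta vs Alpha: Zeta, 9–8.
Zeta–Theta: Theta 10–7.
Zeta–Sigma: Sigma 9–8.
Alpha–Theta: Alpha 11–6.
Alpha–Sigma: Alpha 12–5.
Theta vs Sigma: Sigma wins 11–6.
No book is unbeaten: Epsilon loses to Zeta; Zeta loses to Theta; Alpha loses to Zeta; Theta loses to Epsilon; Sigma loses to Epsilon. In particular Epsilon beats Theta beats Zeta beats Epsilon is a majority cycle — no Condorcet winner exists.

none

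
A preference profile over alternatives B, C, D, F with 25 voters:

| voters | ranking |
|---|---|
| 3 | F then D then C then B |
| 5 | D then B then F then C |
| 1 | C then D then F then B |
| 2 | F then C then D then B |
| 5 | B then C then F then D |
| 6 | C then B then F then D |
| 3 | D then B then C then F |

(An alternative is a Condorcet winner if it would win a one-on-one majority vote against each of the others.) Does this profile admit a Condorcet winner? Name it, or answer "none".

none

Head-to-head results (25 voters):
B vs C: B, 13–12.
B vs D: D, 14–11.
B–F: B 19–6.
C–D: C 14–11.
C vs F: C, 15–10.
D vs F: D is ranked higher on 5+1+3 = 9 ballots, F on 16. F wins 16–9.
Every alternative loses at least once (B loses to D; C loses to B; D loses to C; F loses to B). The majority relation contains the cycle B > C > D > B, so there is no Condorcet winner.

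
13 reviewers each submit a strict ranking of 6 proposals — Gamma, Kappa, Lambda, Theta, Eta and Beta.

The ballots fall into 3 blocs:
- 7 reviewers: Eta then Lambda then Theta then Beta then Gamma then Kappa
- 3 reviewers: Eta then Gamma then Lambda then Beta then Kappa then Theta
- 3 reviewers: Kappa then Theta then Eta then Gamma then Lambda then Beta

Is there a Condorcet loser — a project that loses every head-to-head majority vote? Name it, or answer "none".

Pairwise majorities:
Gamma vs Kappa: Gamma preferred on 7+3 = 10 ballots; Gamma wins 10–3.
Gamma vs Lambda: Lambda, 7–6.
Gamma vs Theta: Gamma preferred on 3 ballots; Theta wins 10–3.
Gamma vs Eta: Eta, 13–0.
Gamma vs Beta: Beta, 7–6.
Kappa vs Lambda: Lambda wins 10–3.
Kappa vs Theta: Kappa is ranked higher on 3+3 = 6 ballots, Theta on 7. Theta wins 7–6.
Kappa vs Eta: Kappa is ranked higher on 3 ballots, Eta on 10. Eta wins 10–3.
Kappa vs Beta: 3 for Kappa, 10 for Beta — Beta by 10–3.
Lambda vs Theta: Lambda preferred on 7+3 = 10 ballots; Lambda wins 10–3.
Lambda vs Eta: 0 to 13, Eta.
Lambda–Beta: Lambda 13–0.
Theta vs Eta: 3 to 10, Eta.
Theta vs Beta: Theta wins 10–3.
Eta–Beta: Eta 13–0.
Kappa loses to every other project — it is the Condorcet loser.

Kappa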